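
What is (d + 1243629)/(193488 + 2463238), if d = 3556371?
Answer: 2400000/1328363 ≈ 1.8067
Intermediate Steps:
(d + 1243629)/(193488 + 2463238) = (3556371 + 1243629)/(193488 + 2463238) = 4800000/2656726 = 4800000*(1/2656726) = 2400000/1328363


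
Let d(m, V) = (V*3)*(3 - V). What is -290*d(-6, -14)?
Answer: 207060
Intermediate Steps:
d(m, V) = 3*V*(3 - V) (d(m, V) = (3*V)*(3 - V) = 3*V*(3 - V))
-290*d(-6, -14) = -870*(-14)*(3 - 1*(-14)) = -870*(-14)*(3 + 14) = -870*(-14)*17 = -290*(-714) = 207060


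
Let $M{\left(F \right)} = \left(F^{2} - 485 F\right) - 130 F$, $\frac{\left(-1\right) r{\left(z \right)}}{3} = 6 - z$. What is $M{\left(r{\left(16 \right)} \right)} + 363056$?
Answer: $345506$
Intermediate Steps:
$r{\left(z \right)} = -18 + 3 z$ ($r{\left(z \right)} = - 3 \left(6 - z\right) = -18 + 3 z$)
$M{\left(F \right)} = F^{2} - 615 F$
$M{\left(r{\left(16 \right)} \right)} + 363056 = \left(-18 + 3 \cdot 16\right) \left(-615 + \left(-18 + 3 \cdot 16\right)\right) + 363056 = \left(-18 + 48\right) \left(-615 + \left(-18 + 48\right)\right) + 363056 = 30 \left(-615 + 30\right) + 363056 = 30 \left(-585\right) + 363056 = -17550 + 363056 = 345506$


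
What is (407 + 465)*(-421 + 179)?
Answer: -211024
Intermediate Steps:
(407 + 465)*(-421 + 179) = 872*(-242) = -211024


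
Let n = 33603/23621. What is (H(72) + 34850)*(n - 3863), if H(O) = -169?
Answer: -1741003760/13 ≈ -1.3392e+8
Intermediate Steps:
n = 1461/1027 (n = 33603*(1/23621) = 1461/1027 ≈ 1.4226)
(H(72) + 34850)*(n - 3863) = (-169 + 34850)*(1461/1027 - 3863) = 34681*(-3965840/1027) = -1741003760/13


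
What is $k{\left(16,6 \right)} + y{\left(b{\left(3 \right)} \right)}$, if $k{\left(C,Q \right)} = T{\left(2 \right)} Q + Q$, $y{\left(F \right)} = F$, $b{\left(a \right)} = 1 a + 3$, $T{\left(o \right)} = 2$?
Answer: $24$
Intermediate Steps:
$b{\left(a \right)} = 3 + a$ ($b{\left(a \right)} = a + 3 = 3 + a$)
$k{\left(C,Q \right)} = 3 Q$ ($k{\left(C,Q \right)} = 2 Q + Q = 3 Q$)
$k{\left(16,6 \right)} + y{\left(b{\left(3 \right)} \right)} = 3 \cdot 6 + \left(3 + 3\right) = 18 + 6 = 24$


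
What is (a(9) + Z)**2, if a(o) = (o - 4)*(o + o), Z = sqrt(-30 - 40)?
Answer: (90 + I*sqrt(70))**2 ≈ 8030.0 + 1506.0*I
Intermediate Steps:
Z = I*sqrt(70) (Z = sqrt(-70) = I*sqrt(70) ≈ 8.3666*I)
a(o) = 2*o*(-4 + o) (a(o) = (-4 + o)*(2*o) = 2*o*(-4 + o))
(a(9) + Z)**2 = (2*9*(-4 + 9) + I*sqrt(70))**2 = (2*9*5 + I*sqrt(70))**2 = (90 + I*sqrt(70))**2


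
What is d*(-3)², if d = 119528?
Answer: 1075752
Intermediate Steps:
d*(-3)² = 119528*(-3)² = 119528*9 = 1075752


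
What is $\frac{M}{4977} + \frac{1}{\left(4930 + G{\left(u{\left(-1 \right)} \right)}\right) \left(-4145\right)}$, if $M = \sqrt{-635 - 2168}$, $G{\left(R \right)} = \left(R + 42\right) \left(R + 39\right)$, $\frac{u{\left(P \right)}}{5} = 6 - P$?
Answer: $- \frac{1}{44053060} + \frac{i \sqrt{2803}}{4977} \approx -2.27 \cdot 10^{-8} + 0.010638 i$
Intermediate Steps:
$u{\left(P \right)} = 30 - 5 P$ ($u{\left(P \right)} = 5 \left(6 - P\right) = 30 - 5 P$)
$G{\left(R \right)} = \left(39 + R\right) \left(42 + R\right)$ ($G{\left(R \right)} = \left(42 + R\right) \left(39 + R\right) = \left(39 + R\right) \left(42 + R\right)$)
$M = i \sqrt{2803}$ ($M = \sqrt{-2803} = i \sqrt{2803} \approx 52.943 i$)
$\frac{M}{4977} + \frac{1}{\left(4930 + G{\left(u{\left(-1 \right)} \right)}\right) \left(-4145\right)} = \frac{i \sqrt{2803}}{4977} + \frac{1}{\left(4930 + \left(1638 + \left(30 - -5\right)^{2} + 81 \left(30 - -5\right)\right)\right) \left(-4145\right)} = i \sqrt{2803} \cdot \frac{1}{4977} + \frac{1}{4930 + \left(1638 + \left(30 + 5\right)^{2} + 81 \left(30 + 5\right)\right)} \left(- \frac{1}{4145}\right) = \frac{i \sqrt{2803}}{4977} + \frac{1}{4930 + \left(1638 + 35^{2} + 81 \cdot 35\right)} \left(- \frac{1}{4145}\right) = \frac{i \sqrt{2803}}{4977} + \frac{1}{4930 + \left(1638 + 1225 + 2835\right)} \left(- \frac{1}{4145}\right) = \frac{i \sqrt{2803}}{4977} + \frac{1}{4930 + 5698} \left(- \frac{1}{4145}\right) = \frac{i \sqrt{2803}}{4977} + \frac{1}{10628} \left(- \frac{1}{4145}\right) = \frac{i \sqrt{2803}}{4977} - \frac{1}{44053060} = - \frac{1}{44053060} + \frac{i \sqrt{2803}}{4977}$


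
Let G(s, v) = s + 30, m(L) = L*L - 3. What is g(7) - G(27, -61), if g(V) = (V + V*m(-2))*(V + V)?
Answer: 139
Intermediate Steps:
m(L) = -3 + L² (m(L) = L² - 3 = -3 + L²)
G(s, v) = 30 + s
g(V) = 4*V² (g(V) = (V + V*(-3 + (-2)²))*(V + V) = (V + V*(-3 + 4))*(2*V) = (V + V*1)*(2*V) = (V + V)*(2*V) = (2*V)*(2*V) = 4*V²)
g(7) - G(27, -61) = 4*7² - (30 + 27) = 4*49 - 1*57 = 196 - 57 = 139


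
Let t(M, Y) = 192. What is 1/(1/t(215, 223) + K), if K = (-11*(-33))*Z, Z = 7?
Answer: 192/487873 ≈ 0.00039355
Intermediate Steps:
K = 2541 (K = -11*(-33)*7 = 363*7 = 2541)
1/(1/t(215, 223) + K) = 1/(1/192 + 2541) = 1/(487873/192) = 192/487873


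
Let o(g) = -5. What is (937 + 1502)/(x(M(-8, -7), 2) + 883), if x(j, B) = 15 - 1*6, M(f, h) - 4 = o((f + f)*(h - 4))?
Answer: 2439/892 ≈ 2.7343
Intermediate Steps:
M(f, h) = -1 (M(f, h) = 4 - 5 = -1)
x(j, B) = 9 (x(j, B) = 15 - 6 = 9)
(937 + 1502)/(x(M(-8, -7), 2) + 883) = (937 + 1502)/(9 + 883) = 2439/892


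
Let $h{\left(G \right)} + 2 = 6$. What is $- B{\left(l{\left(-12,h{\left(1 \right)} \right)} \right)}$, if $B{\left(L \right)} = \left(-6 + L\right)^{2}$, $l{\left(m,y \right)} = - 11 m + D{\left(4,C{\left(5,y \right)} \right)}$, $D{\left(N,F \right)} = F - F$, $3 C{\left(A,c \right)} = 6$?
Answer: $-15876$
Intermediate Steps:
$h{\left(G \right)} = 4$ ($h{\left(G \right)} = -2 + 6 = 4$)
$C{\left(A,c \right)} = 2$ ($C{\left(A,c \right)} = \frac{1}{3} \cdot 6 = 2$)
$D{\left(N,F \right)} = 0$
$l{\left(m,y \right)} = - 11 m$ ($l{\left(m,y \right)} = - 11 m + 0 = - 11 m$)
$- B{\left(l{\left(-12,h{\left(1 \right)} \right)} \right)} = - \left(-6 - -132\right)^{2} = - \left(-6 + 132\right)^{2} = - 126^{2} = \left(-1\right) 15876 = -15876$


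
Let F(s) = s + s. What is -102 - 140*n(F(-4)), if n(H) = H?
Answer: 1018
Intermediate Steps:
F(s) = 2*s
-102 - 140*n(F(-4)) = -102 - 280*(-4) = -102 - 140*(-8) = -102 + 1120 = 1018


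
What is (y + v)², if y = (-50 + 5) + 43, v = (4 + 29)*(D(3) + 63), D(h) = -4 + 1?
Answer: 3912484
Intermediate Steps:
D(h) = -3
v = 1980 (v = (4 + 29)*(-3 + 63) = 33*60 = 1980)
y = -2 (y = -45 + 43 = -2)
(y + v)² = (-2 + 1980)² = 1978² = 3912484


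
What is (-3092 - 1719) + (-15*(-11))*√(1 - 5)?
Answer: -4811 + 330*I ≈ -4811.0 + 330.0*I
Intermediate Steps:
(-3092 - 1719) + (-15*(-11))*√(1 - 5) = -4811 + 165*√(-4) = -4811 + 165*(2*I) = -4811 + 330*I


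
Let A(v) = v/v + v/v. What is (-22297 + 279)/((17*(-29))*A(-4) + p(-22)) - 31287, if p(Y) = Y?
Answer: -15757639/504 ≈ -31265.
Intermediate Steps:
A(v) = 2 (A(v) = 1 + 1 = 2)
(-22297 + 279)/((17*(-29))*A(-4) + p(-22)) - 31287 = (-22297 + 279)/((17*(-29))*2 - 22) - 31287 = -22018/(-493*2 - 22) - 31287 = -22018/(-986 - 22) - 31287 = -22018/(-1008) - 31287 = -22018*(-1/1008) - 31287 = 11009/504 - 31287 = -15757639/504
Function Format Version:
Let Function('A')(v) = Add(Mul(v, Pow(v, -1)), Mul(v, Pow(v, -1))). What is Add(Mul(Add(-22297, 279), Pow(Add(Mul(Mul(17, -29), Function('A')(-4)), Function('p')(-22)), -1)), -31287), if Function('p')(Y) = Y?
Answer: Rational(-15757639, 504) ≈ -31265.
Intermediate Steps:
Function('A')(v) = 2 (Function('A')(v) = Add(1, 1) = 2)
Add(Mul(Add(-22297, 279), Pow(Add(Mul(Mul(17, -29), Function('A')(-4)), Function('p')(-22)), -1)), -31287) = Add(Mul(Add(-22297, 279), Pow(Add(Mul(Mul(17, -29), 2), -22), -1)), -31287) = Add(Mul(-22018, Pow(Add(Mul(-493, 2), -22), -1)), -31287) = Add(Mul(-22018, Pow(Add(-986, -22), -1)), -31287) = Add(Mul(-22018, Pow(-1008, -1)), -31287) = Add(Mul(-22018, Rational(-1, 1008)), -31287) = Add(Rational(11009, 504), -31287) = Rational(-15757639, 504)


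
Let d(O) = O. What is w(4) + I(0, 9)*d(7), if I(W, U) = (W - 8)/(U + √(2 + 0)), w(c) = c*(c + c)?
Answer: 2024/79 + 56*√2/79 ≈ 26.623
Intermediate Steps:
w(c) = 2*c² (w(c) = c*(2*c) = 2*c²)
I(W, U) = (-8 + W)/(U + √2)
w(4) + I(0, 9)*d(7) = 2*4² + ((-8 + 0)/(9 + √2))*7 = 2*16 + (-8/(9 + √2))*7 = 32 - 8/(9 + √2)*7 = 32 - 56/(9 + √2)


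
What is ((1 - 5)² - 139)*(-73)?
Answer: 8979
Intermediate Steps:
((1 - 5)² - 139)*(-73) = ((-4)² - 139)*(-73) = (16 - 139)*(-73) = -123*(-73) = 8979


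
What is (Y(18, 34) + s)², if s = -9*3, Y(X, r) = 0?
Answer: 729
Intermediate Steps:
s = -27
(Y(18, 34) + s)² = (0 - 27)² = (-27)² = 729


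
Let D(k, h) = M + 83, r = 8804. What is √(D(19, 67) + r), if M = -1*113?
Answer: √8774 ≈ 93.670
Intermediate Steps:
M = -113
D(k, h) = -30 (D(k, h) = -113 + 83 = -30)
√(D(19, 67) + r) = √(-30 + 8804) = √8774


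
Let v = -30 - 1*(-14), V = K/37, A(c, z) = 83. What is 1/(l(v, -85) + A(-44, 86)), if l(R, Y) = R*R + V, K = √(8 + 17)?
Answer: 37/12548 ≈ 0.0029487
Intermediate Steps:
K = 5 (K = √25 = 5)
V = 5/37 ≈ 0.13514
v = -16 (v = -30 + 14 = -16)
l(R, Y) = 5/37 + R² (l(R, Y) = R*R + 5/37 = R² + 5/37 = 5/37 + R²)
1/(l(v, -85) + A(-44, 86)) = 1/((5/37 + (-16)²) + 83) = 1/((5/37 + 256) + 83) = 1/(9477/37 + 83) = 1/(12548/37) = 37/12548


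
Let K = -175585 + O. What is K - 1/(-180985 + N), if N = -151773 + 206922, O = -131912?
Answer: -38694192491/125836 ≈ -3.0750e+5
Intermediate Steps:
K = -307497 (K = -175585 - 131912 = -307497)
N = 55149
K - 1/(-180985 + N) = -307497 - 1/(-180985 + 55149) = -307497 - 1/(-125836) = -307497 - 1*(-1/125836) = -307497 + 1/125836 = -38694192491/125836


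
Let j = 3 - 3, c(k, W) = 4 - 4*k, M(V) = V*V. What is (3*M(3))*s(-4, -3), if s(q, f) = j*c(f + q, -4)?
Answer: 0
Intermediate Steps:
M(V) = V²
j = 0
s(q, f) = 0 (s(q, f) = 0*(4 - 4*(f + q)) = 0*(4 + (-4*f - 4*q)) = 0*(4 - 4*f - 4*q) = 0)
(3*M(3))*s(-4, -3) = (3*3²)*0 = (3*9)*0 = 27*0 = 0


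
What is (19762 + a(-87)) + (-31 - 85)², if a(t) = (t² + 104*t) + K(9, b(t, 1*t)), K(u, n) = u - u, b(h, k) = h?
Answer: 31739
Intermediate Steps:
K(u, n) = 0
a(t) = t² + 104*t (a(t) = (t² + 104*t) + 0 = t² + 104*t)
(19762 + a(-87)) + (-31 - 85)² = (19762 - 87*(104 - 87)) + (-31 - 85)² = (19762 - 87*17) + (-116)² = (19762 - 1479) + 13456 = 18283 + 13456 = 31739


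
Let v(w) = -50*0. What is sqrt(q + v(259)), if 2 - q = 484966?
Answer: 2*I*sqrt(121241) ≈ 696.39*I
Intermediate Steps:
q = -484964 (q = 2 - 1*484966 = 2 - 484966 = -484964)
v(w) = 0
sqrt(q + v(259)) = sqrt(-484964 + 0) = sqrt(-484964) = 2*I*sqrt(121241)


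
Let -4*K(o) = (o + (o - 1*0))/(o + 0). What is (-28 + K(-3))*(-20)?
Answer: 570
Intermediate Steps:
K(o) = -½ (K(o) = -(o + (o - 1*0))/(4*(o + 0)) = -(o + (o + 0))/(4*o) = -(o + o)/(4*o) = -2*o/(4*o) = -¼*2 = -½)
(-28 + K(-3))*(-20) = (-28 - ½)*(-20) = -57/2*(-20) = 570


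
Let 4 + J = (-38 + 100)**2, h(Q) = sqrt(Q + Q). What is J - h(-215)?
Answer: 3840 - I*sqrt(430) ≈ 3840.0 - 20.736*I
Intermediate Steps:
h(Q) = sqrt(2)*sqrt(Q) (h(Q) = sqrt(2*Q) = sqrt(2)*sqrt(Q))
J = 3840 (J = -4 + (-38 + 100)**2 = -4 + 62**2 = -4 + 3844 = 3840)
J - h(-215) = 3840 - sqrt(2)*sqrt(-215) = 3840 - sqrt(2)*I*sqrt(215) = 3840 - I*sqrt(430)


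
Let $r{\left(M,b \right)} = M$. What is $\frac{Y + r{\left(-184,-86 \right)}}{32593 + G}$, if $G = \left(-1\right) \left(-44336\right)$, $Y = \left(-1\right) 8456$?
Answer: $- \frac{2880}{25643} \approx -0.11231$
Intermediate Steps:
$Y = -8456$
$G = 44336$
$\frac{Y + r{\left(-184,-86 \right)}}{32593 + G} = \frac{-8456 - 184}{32593 + 44336} = - \frac{8640}{76929} = \left(-8640\right) \frac{1}{76929} = - \frac{2880}{25643}$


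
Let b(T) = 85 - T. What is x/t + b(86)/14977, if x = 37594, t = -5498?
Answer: -281525418/41171773 ≈ -6.8378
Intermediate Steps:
x/t + b(86)/14977 = 37594/(-5498) + (85 - 1*86)/14977 = 37594*(-1/5498) + (85 - 86)*(1/14977) = -18797/2749 - 1*1/14977 = -18797/2749 - 1/14977 = -281525418/41171773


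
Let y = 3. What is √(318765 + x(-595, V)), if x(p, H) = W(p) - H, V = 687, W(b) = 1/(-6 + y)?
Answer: √2862699/3 ≈ 563.98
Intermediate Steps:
W(b) = -⅓ (W(b) = 1/(-6 + 3) = 1/(-3) = -⅓)
x(p, H) = -⅓ - H
√(318765 + x(-595, V)) = √(318765 + (-⅓ - 1*687)) = √(318765 + (-⅓ - 687)) = √(318765 - 2062/3) = √(954233/3) = √2862699/3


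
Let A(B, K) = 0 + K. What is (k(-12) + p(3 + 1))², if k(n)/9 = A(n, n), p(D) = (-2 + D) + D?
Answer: 10404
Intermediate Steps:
p(D) = -2 + 2*D
A(B, K) = K
k(n) = 9*n
(k(-12) + p(3 + 1))² = (9*(-12) + (-2 + 2*(3 + 1)))² = (-108 + (-2 + 2*4))² = (-108 + (-2 + 8))² = (-108 + 6)² = (-102)² = 10404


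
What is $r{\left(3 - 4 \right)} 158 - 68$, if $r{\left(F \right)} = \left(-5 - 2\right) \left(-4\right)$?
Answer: $4356$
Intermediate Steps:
$r{\left(F \right)} = 28$ ($r{\left(F \right)} = \left(-7\right) \left(-4\right) = 28$)
$r{\left(3 - 4 \right)} 158 - 68 = 28 \cdot 158 - 68 = 4424 - 68 = 4356$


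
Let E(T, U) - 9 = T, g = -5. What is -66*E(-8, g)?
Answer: -66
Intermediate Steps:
E(T, U) = 9 + T
-66*E(-8, g) = -66*(9 - 8) = -66*1 = -66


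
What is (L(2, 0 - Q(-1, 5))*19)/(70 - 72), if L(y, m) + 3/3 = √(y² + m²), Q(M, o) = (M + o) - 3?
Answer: 19/2 - 19*√5/2 ≈ -11.743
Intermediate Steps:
Q(M, o) = -3 + M + o
L(y, m) = -1 + √(m² + y²) (L(y, m) = -1 + √(y² + m²) = -1 + √(m² + y²))
(L(2, 0 - Q(-1, 5))*19)/(70 - 72) = ((-1 + √((0 - (-3 - 1 + 5))² + 2²))*19)/(70 - 72) = ((-1 + √((0 - 1*1)² + 4))*19)/(-2) = ((-1 + √((0 - 1)² + 4))*19)*(-½) = ((-1 + √((-1)² + 4))*19)*(-½) = ((-1 + √(1 + 4))*19)*(-½) = ((-1 + √5)*19)*(-½) = (-19 + 19*√5)*(-½) = 19/2 - 19*√5/2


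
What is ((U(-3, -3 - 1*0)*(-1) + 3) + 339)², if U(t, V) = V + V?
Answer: 121104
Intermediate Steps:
U(t, V) = 2*V
((U(-3, -3 - 1*0)*(-1) + 3) + 339)² = (((2*(-3 - 1*0))*(-1) + 3) + 339)² = (((2*(-3 + 0))*(-1) + 3) + 339)² = (((2*(-3))*(-1) + 3) + 339)² = ((-6*(-1) + 3) + 339)² = ((6 + 3) + 339)² = (9 + 339)² = 348² = 121104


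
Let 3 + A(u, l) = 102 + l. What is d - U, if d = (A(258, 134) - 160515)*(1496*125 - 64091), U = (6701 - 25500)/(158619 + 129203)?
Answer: -5670122279465037/287822 ≈ -1.9700e+10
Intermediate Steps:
A(u, l) = 99 + l (A(u, l) = -3 + (102 + l) = 99 + l)
U = -18799/287822 ≈ -0.065315
d = -19700100338 (d = ((99 + 134) - 160515)*(1496*125 - 64091) = (233 - 160515)*(187000 - 64091) = -160282*122909 = -19700100338)
d - U = -19700100338 - 1*(-18799/287822) = -19700100338 + 18799/287822 = -5670122279465037/287822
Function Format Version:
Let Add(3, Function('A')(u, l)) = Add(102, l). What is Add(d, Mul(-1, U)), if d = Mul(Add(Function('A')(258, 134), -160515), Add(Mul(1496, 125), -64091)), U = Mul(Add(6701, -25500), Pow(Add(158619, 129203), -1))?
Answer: Rational(-5670122279465037, 287822) ≈ -1.9700e+10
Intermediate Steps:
Function('A')(u, l) = Add(99, l) (Function('A')(u, l) = Add(-3, Add(102, l)) = Add(99, l))
U = Rational(-18799, 287822) (U = Mul(-18799, Pow(287822, -1)) = Mul(-18799, Rational(1, 287822)) = Rational(-18799, 287822) ≈ -0.065315)
d = -19700100338 (d = Mul(Add(Add(99, 134), -160515), Add(Mul(1496, 125), -64091)) = Mul(Add(233, -160515), Add(187000, -64091)) = Mul(-160282, 122909) = -19700100338)
Add(d, Mul(-1, U)) = Add(-19700100338, Mul(-1, Rational(-18799, 287822))) = Add(-19700100338, Rational(18799, 287822)) = Rational(-5670122279465037, 287822)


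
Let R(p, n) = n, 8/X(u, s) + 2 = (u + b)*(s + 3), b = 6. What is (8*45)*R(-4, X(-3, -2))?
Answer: 2880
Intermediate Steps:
X(u, s) = 8/(-2 + (3 + s)*(6 + u)) (X(u, s) = 8/(-2 + (u + 6)*(s + 3)) = 8/(-2 + (6 + u)*(3 + s)) = 8/(-2 + (3 + s)*(6 + u)))
(8*45)*R(-4, X(-3, -2)) = (8*45)*(8/(16 + 3*(-3) + 6*(-2) - 2*(-3))) = 360*(8/(16 - 9 - 12 + 6)) = 360*(8/1) = 360*(8*1) = 360*8 = 2880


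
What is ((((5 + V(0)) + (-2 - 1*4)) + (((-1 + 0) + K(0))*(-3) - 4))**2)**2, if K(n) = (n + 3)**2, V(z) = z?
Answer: 707281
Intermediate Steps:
K(n) = (3 + n)**2
((((5 + V(0)) + (-2 - 1*4)) + (((-1 + 0) + K(0))*(-3) - 4))**2)**2 = ((((5 + 0) + (-2 - 1*4)) + (((-1 + 0) + (3 + 0)**2)*(-3) - 4))**2)**2 = (((5 + (-2 - 4)) + ((-1 + 3**2)*(-3) - 4))**2)**2 = (((5 - 6) + ((-1 + 9)*(-3) - 4))**2)**2 = ((-1 + (8*(-3) - 4))**2)**2 = ((-1 + (-24 - 4))**2)**2 = ((-1 - 28)**2)**2 = ((-29)**2)**2 = 841**2 = 707281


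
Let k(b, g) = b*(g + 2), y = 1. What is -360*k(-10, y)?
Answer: 10800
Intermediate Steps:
k(b, g) = b*(2 + g)
-360*k(-10, y) = -(-3600)*(2 + 1) = -(-3600)*3 = -360*(-30) = 10800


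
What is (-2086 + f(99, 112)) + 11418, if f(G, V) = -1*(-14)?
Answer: 9346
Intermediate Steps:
f(G, V) = 14
(-2086 + f(99, 112)) + 11418 = (-2086 + 14) + 11418 = -2072 + 11418 = 9346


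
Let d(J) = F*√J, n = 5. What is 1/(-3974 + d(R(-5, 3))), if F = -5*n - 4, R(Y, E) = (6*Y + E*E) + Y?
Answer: I/(-3974*I + 29*√26) ≈ -0.00025129 + 9.3503e-6*I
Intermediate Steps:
R(Y, E) = E² + 7*Y (R(Y, E) = (6*Y + E²) + Y = (E² + 6*Y) + Y = E² + 7*Y)
F = -29 (F = -5*5 - 4 = -25 - 4 = -29)
d(J) = -29*√J
1/(-3974 + d(R(-5, 3))) = 1/(-3974 - 29*√(3² + 7*(-5))) = 1/(-3974 - 29*√(9 - 35)) = 1/(-3974 - 29*I*√26)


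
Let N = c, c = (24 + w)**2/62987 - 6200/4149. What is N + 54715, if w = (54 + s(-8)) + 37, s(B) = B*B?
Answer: 14298580960754/261333063 ≈ 54714.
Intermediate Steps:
s(B) = B**2
w = 155 (w = (54 + (-8)**2) + 37 = (54 + 64) + 37 = 118 + 37 = 155)
c = -257581291/261333063 (c = (24 + 155)**2/62987 - 6200/4149 = 179**2*(1/62987) - 6200*1/4149 = 32041*(1/62987) - 6200/4149 = 32041/62987 - 6200/4149 = -257581291/261333063 ≈ -0.98564)
N = -257581291/261333063 ≈ -0.98564
N + 54715 = -257581291/261333063 + 54715 = 14298580960754/261333063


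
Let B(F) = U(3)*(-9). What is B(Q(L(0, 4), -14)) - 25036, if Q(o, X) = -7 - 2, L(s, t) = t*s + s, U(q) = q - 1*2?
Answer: -25045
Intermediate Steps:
U(q) = -2 + q (U(q) = q - 2 = -2 + q)
L(s, t) = s + s*t (L(s, t) = s*t + s = s + s*t)
Q(o, X) = -9
B(F) = -9 (B(F) = (-2 + 3)*(-9) = 1*(-9) = -9)
B(Q(L(0, 4), -14)) - 25036 = -9 - 25036 = -25045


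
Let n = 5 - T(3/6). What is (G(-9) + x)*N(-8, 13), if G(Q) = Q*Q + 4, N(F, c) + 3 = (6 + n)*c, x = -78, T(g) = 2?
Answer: 798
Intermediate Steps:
n = 3 (n = 5 - 1*2 = 5 - 2 = 3)
N(F, c) = -3 + 9*c (N(F, c) = -3 + (6 + 3)*c = -3 + 9*c)
G(Q) = 4 + Q² (G(Q) = Q² + 4 = 4 + Q²)
(G(-9) + x)*N(-8, 13) = ((4 + (-9)²) - 78)*(-3 + 9*13) = ((4 + 81) - 78)*(-3 + 117) = (85 - 78)*114 = 7*114 = 798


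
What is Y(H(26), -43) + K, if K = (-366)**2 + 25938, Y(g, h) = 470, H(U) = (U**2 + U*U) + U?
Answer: 160364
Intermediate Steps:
H(U) = U + 2*U**2 (H(U) = (U**2 + U**2) + U = 2*U**2 + U = U + 2*U**2)
K = 159894 (K = 133956 + 25938 = 159894)
Y(H(26), -43) + K = 470 + 159894 = 160364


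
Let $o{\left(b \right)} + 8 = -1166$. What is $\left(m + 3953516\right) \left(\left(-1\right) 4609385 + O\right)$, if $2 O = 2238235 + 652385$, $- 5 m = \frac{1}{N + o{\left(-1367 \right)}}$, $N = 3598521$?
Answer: $- \frac{45000009132041049085}{3597347} \approx -1.2509 \cdot 10^{13}$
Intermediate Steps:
$o{\left(b \right)} = -1174$ ($o{\left(b \right)} = -8 - 1166 = -1174$)
$m = - \frac{1}{17986735}$ ($m = - \frac{1}{5 \left(3598521 - 1174\right)} = - \frac{1}{5 \cdot 3597347} = \left(- \frac{1}{5}\right) \frac{1}{3597347} = - \frac{1}{17986735} \approx -5.5597 \cdot 10^{-8}$)
$O = 1445310$ ($O = \frac{2238235 + 652385}{2} = \frac{1}{2} \cdot 2890620 = 1445310$)
$\left(m + 3953516\right) \left(\left(-1\right) 4609385 + O\right) = \left(- \frac{1}{17986735} + 3953516\right) \left(\left(-1\right) 4609385 + 1445310\right) = \frac{71110844610259 \left(-4609385 + 1445310\right)}{17986735} = \frac{71110844610259}{17986735} \left(-3164075\right) = - \frac{45000009132041049085}{3597347}$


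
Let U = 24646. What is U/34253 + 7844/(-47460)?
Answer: 225254657/406411845 ≈ 0.55425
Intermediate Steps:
U/34253 + 7844/(-47460) = 24646/34253 + 7844/(-47460) = 24646*(1/34253) + 7844*(-1/47460) = 24646/34253 - 1961/11865 = 225254657/406411845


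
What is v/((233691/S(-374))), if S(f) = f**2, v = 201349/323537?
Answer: 28163892724/75607685067 ≈ 0.37250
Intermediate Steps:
v = 201349/323537 (v = 201349*(1/323537) = 201349/323537 ≈ 0.62234)
v/((233691/S(-374))) = 201349/(323537*((233691/((-374)**2)))) = 201349/(323537*((233691/139876))) = 201349/(323537*((233691*(1/139876)))) = 201349/(323537*(233691/139876)) = (201349/323537)*(139876/233691) = 28163892724/75607685067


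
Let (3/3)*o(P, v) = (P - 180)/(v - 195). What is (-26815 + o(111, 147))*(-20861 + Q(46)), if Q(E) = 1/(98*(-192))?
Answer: 168398000382809/301056 ≈ 5.5936e+8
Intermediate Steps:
o(P, v) = (-180 + P)/(-195 + v) (o(P, v) = (P - 180)/(v - 195) = (-180 + P)/(-195 + v))
Q(E) = -1/18816 (Q(E) = (1/98)*(-1/192) = -1/18816)
(-26815 + o(111, 147))*(-20861 + Q(46)) = (-26815 + (-180 + 111)/(-195 + 147))*(-20861 - 1/18816) = (-26815 - 69/(-48))*(-392520577/18816) = (-26815 - 1/48*(-69))*(-392520577/18816) = (-26815 + 23/16)*(-392520577/18816) = -429017/16*(-392520577/18816) = 168398000382809/301056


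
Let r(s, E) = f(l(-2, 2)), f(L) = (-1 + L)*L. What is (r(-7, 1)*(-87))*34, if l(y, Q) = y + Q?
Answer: 0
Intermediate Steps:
l(y, Q) = Q + y
f(L) = L*(-1 + L)
r(s, E) = 0 (r(s, E) = (2 - 2)*(-1 + (2 - 2)) = 0*(-1 + 0) = 0*(-1) = 0)
(r(-7, 1)*(-87))*34 = (0*(-87))*34 = 0*34 = 0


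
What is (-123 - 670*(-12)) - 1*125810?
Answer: -117893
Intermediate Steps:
(-123 - 670*(-12)) - 1*125810 = (-123 - 67*(-120)) - 125810 = (-123 + 8040) - 125810 = 7917 - 125810 = -117893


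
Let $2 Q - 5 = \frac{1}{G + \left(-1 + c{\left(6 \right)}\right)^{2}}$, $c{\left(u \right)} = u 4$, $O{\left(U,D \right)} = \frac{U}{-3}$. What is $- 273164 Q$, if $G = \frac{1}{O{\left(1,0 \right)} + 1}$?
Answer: $- \frac{724840674}{1061} \approx -6.8317 \cdot 10^{5}$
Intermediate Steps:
$O{\left(U,D \right)} = - \frac{U}{3}$ ($O{\left(U,D \right)} = U \left(- \frac{1}{3}\right) = - \frac{U}{3}$)
$c{\left(u \right)} = 4 u$
$G = \frac{3}{2}$ ($G = \frac{1}{\left(- \frac{1}{3}\right) 1 + 1} = \frac{1}{- \frac{1}{3} + 1} = \frac{1}{\frac{2}{3}} = \frac{3}{2} \approx 1.5$)
$Q = \frac{5307}{2122}$ ($Q = \frac{5}{2} + \frac{1}{2 \left(\frac{3}{2} + \left(-1 + 4 \cdot 6\right)^{2}\right)} = \frac{5}{2} + \frac{1}{2 \left(\frac{3}{2} + \left(-1 + 24\right)^{2}\right)} = \frac{5}{2} + \frac{1}{2 \left(\frac{3}{2} + 23^{2}\right)} = \frac{5}{2} + \frac{1}{2 \left(\frac{3}{2} + 529\right)} = \frac{5}{2} + \frac{1}{2 \cdot \frac{1061}{2}} = \frac{5}{2} + \frac{1}{2} \cdot \frac{2}{1061} = \frac{5}{2} + \frac{1}{1061} = \frac{5307}{2122} \approx 2.5009$)
$- 273164 Q = \left(-273164\right) \frac{5307}{2122} = - \frac{724840674}{1061}$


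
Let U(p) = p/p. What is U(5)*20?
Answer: 20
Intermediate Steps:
U(p) = 1
U(5)*20 = 1*20 = 20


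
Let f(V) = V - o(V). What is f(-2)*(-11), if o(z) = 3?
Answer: 55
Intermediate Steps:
f(V) = -3 + V (f(V) = V - 1*3 = V - 3 = -3 + V)
f(-2)*(-11) = (-3 - 2)*(-11) = -5*(-11) = 55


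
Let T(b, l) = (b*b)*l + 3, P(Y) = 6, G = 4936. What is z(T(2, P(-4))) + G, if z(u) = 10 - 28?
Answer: 4918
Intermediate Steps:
T(b, l) = 3 + l*b² (T(b, l) = b²*l + 3 = l*b² + 3 = 3 + l*b²)
z(u) = -18
z(T(2, P(-4))) + G = -18 + 4936 = 4918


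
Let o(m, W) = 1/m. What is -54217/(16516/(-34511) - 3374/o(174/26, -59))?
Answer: 24324077531/10130504626 ≈ 2.4011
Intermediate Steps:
-54217/(16516/(-34511) - 3374/o(174/26, -59)) = -54217/(16516/(-34511) - 3374*174/26) = -54217/(16516*(-1/34511) - 3374*174*(1/26)) = -54217/(-16516/34511 - 3374/(1/(87/13))) = -54217/(-16516/34511 - 3374/13/87) = -54217/(-16516/34511 - 3374*87/13) = -54217/(-16516/34511 - 293538/13) = -54217/(-10130504626/448643) = -54217*(-448643/10130504626) = 24324077531/10130504626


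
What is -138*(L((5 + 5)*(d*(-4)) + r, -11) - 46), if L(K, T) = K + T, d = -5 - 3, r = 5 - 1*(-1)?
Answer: -37122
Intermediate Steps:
r = 6 (r = 5 + 1 = 6)
d = -8
-138*(L((5 + 5)*(d*(-4)) + r, -11) - 46) = -138*((((5 + 5)*(-8*(-4)) + 6) - 11) - 46) = -138*(((10*32 + 6) - 11) - 46) = -138*(((320 + 6) - 11) - 46) = -138*((326 - 11) - 46) = -138*(315 - 46) = -138*269 = -37122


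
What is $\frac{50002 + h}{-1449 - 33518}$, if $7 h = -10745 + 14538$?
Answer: $- \frac{353807}{244769} \approx -1.4455$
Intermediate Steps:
$h = \frac{3793}{7}$ ($h = \frac{-10745 + 14538}{7} = \frac{1}{7} \cdot 3793 = \frac{3793}{7} \approx 541.86$)
$\frac{50002 + h}{-1449 - 33518} = \frac{50002 + \frac{3793}{7}}{-1449 - 33518} = \frac{353807}{7 \left(-34967\right)} = \frac{353807}{7} \left(- \frac{1}{34967}\right) = - \frac{353807}{244769}$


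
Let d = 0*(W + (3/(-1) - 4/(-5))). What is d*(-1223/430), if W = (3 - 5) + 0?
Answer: 0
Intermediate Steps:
W = -2 (W = -2 + 0 = -2)
d = 0 (d = 0*(-2 + (3/(-1) - 4/(-5))) = 0*(-2 + (3*(-1) - 4*(-1/5))) = 0*(-2 + (-3 + 4/5)) = 0*(-2 - 11/5) = 0*(-21/5) = 0)
d*(-1223/430) = 0*(-1223/430) = 0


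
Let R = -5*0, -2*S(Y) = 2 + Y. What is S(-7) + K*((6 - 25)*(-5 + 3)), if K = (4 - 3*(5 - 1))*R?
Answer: 5/2 ≈ 2.5000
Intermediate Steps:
S(Y) = -1 - Y/2 (S(Y) = -(2 + Y)/2 = -1 - Y/2)
R = 0
K = 0 (K = (4 - 3*(5 - 1))*0 = (4 - 3*4)*0 = (4 - 12)*0 = -8*0 = 0)
S(-7) + K*((6 - 25)*(-5 + 3)) = (-1 - 1/2*(-7)) + 0*((6 - 25)*(-5 + 3)) = (-1 + 7/2) + 0*(-19*(-2)) = 5/2 + 0*38 = 5/2 + 0 = 5/2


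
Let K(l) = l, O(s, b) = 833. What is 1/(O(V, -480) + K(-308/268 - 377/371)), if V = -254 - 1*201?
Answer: 24857/20652055 ≈ 0.0012036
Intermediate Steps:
V = -455 (V = -254 - 201 = -455)
1/(O(V, -480) + K(-308/268 - 377/371)) = 1/(833 + (-308/268 - 377/371)) = 1/(833 + (-308*1/268 - 377*1/371)) = 1/(833 + (-77/67 - 377/371)) = 1/(833 - 53826/24857) = 1/(20652055/24857) = 24857/20652055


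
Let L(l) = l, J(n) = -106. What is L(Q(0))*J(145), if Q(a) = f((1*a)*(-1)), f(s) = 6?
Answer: -636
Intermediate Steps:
Q(a) = 6
L(Q(0))*J(145) = 6*(-106) = -636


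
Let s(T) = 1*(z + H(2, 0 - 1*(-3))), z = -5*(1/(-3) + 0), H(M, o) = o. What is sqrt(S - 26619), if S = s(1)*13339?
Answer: sqrt(320667)/3 ≈ 188.76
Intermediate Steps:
z = 5/3 (z = -5*(-1/3 + 0) = -5*(-1/3) = 5/3 ≈ 1.6667)
s(T) = 14/3 (s(T) = 1*(5/3 + (0 - 1*(-3))) = 1*(5/3 + (0 + 3)) = 1*(5/3 + 3) = 1*(14/3) = 14/3)
S = 186746/3 (S = (14/3)*13339 = 186746/3 ≈ 62249.)
sqrt(S - 26619) = sqrt(186746/3 - 26619) = sqrt(106889/3) = sqrt(320667)/3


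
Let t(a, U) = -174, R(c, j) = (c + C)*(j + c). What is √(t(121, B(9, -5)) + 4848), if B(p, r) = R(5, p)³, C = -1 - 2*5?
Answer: √4674 ≈ 68.367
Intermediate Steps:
C = -11 (C = -1 - 10 = -11)
R(c, j) = (-11 + c)*(c + j) (R(c, j) = (c - 11)*(j + c) = (-11 + c)*(c + j))
B(p, r) = (-30 - 6*p)³ (B(p, r) = (5² - 11*5 - 11*p + 5*p)³ = (25 - 55 - 11*p + 5*p)³ = (-30 - 6*p)³)
√(t(121, B(9, -5)) + 4848) = √(-174 + 4848) = √4674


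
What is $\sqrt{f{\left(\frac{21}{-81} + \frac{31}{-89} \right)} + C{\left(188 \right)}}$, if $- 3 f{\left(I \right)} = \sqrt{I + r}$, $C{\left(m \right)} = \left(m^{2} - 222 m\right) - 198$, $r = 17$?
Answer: $\frac{\sqrt{-4228150590 - 267 \sqrt{10517397}}}{801} \approx 81.187 i$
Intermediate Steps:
$C{\left(m \right)} = -198 + m^{2} - 222 m$
$f{\left(I \right)} = - \frac{\sqrt{17 + I}}{3}$ ($f{\left(I \right)} = - \frac{\sqrt{I + 17}}{3} = - \frac{\sqrt{17 + I}}{3}$)
$\sqrt{f{\left(\frac{21}{-81} + \frac{31}{-89} \right)} + C{\left(188 \right)}} = \sqrt{- \frac{\sqrt{17 + \left(\frac{21}{-81} + \frac{31}{-89}\right)}}{3} - \left(41934 - 35344\right)} = \sqrt{- \frac{\sqrt{17 + \left(21 \left(- \frac{1}{81}\right) + 31 \left(- \frac{1}{89}\right)\right)}}{3} - 6590} = \sqrt{- \frac{\sqrt{17 - \frac{1460}{2403}}}{3} - 6590} = \sqrt{- \frac{\sqrt{\frac{39391}{2403}}}{3} - 6590} = \sqrt{- \frac{\frac{1}{801} \sqrt{10517397}}{3} - 6590} = \sqrt{- \frac{\sqrt{10517397}}{2403} - 6590} = \sqrt{-6590 - \frac{\sqrt{10517397}}{2403}}$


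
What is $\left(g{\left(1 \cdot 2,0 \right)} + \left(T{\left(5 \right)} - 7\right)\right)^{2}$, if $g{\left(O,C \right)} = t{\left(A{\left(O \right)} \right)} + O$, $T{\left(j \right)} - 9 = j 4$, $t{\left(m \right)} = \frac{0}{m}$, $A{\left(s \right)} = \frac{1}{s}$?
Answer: $576$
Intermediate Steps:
$t{\left(m \right)} = 0$
$T{\left(j \right)} = 9 + 4 j$ ($T{\left(j \right)} = 9 + j 4 = 9 + 4 j$)
$g{\left(O,C \right)} = O$ ($g{\left(O,C \right)} = 0 + O = O$)
$\left(g{\left(1 \cdot 2,0 \right)} + \left(T{\left(5 \right)} - 7\right)\right)^{2} = \left(1 \cdot 2 + \left(\left(9 + 4 \cdot 5\right) - 7\right)\right)^{2} = \left(2 + \left(\left(9 + 20\right) - 7\right)\right)^{2} = \left(2 + \left(29 - 7\right)\right)^{2} = \left(2 + 22\right)^{2} = 24^{2} = 576$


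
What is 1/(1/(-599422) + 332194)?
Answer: 599422/199124391867 ≈ 3.0103e-6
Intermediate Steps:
1/(1/(-599422) + 332194) = 1/(-1/599422 + 332194) = 1/(199124391867/599422) = 599422/199124391867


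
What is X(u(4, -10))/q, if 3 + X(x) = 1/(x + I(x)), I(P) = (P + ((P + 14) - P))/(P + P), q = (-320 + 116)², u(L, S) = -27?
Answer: -1463/20045040 ≈ -7.2986e-5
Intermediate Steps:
q = 41616 (q = (-204)² = 41616)
I(P) = (14 + P)/(2*P) (I(P) = (P + ((14 + P) - P))/((2*P)) = (P + 14)*(1/(2*P)) = (14 + P)*(1/(2*P)) = (14 + P)/(2*P))
X(x) = -3 + 1/(x + (14 + x)/(2*x))
X(u(4, -10))/q = ((-42 - 1*(-27) - 6*(-27)²)/(14 - 27 + 2*(-27)²))/41616 = ((-42 + 27 - 6*729)/(14 - 27 + 2*729))*(1/41616) = ((-42 + 27 - 4374)/(14 - 27 + 1458))*(1/41616) = (-4389/1445)*(1/41616) = ((1/1445)*(-4389))*(1/41616) = -4389/1445*1/41616 = -1463/20045040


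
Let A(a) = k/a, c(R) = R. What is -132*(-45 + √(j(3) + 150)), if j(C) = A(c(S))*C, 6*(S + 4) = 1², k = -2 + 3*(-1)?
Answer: 5940 - 264*√20355/23 ≈ 4302.4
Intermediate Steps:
k = -5 (k = -2 - 3 = -5)
S = -23/6 (S = -4 + (⅙)*1² = -4 + (⅙)*1 = -4 + ⅙ = -23/6 ≈ -3.8333)
A(a) = -5/a
j(C) = 30*C/23 (j(C) = (-5/(-23/6))*C = (-5*(-6/23))*C = 30*C/23)
-132*(-45 + √(j(3) + 150)) = -132*(-45 + √((30/23)*3 + 150)) = -132*(-45 + √(90/23 + 150)) = -132*(-45 + √(3540/23)) = -132*(-45 + 2*√20355/23) = 5940 - 264*√20355/23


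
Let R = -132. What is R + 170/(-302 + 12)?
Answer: -3845/29 ≈ -132.59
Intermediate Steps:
R + 170/(-302 + 12) = -132 + 170/(-302 + 12) = -132 + 170/(-290) = -132 - 1/290*170 = -132 - 17/29 = -3845/29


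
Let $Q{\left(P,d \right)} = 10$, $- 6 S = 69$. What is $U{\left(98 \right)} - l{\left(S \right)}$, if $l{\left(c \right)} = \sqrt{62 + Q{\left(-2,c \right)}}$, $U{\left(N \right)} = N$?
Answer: $98 - 6 \sqrt{2} \approx 89.515$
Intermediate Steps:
$S = - \frac{23}{2}$ ($S = \left(- \frac{1}{6}\right) 69 = - \frac{23}{2} \approx -11.5$)
$l{\left(c \right)} = 6 \sqrt{2}$ ($l{\left(c \right)} = \sqrt{62 + 10} = \sqrt{72} = 6 \sqrt{2}$)
$U{\left(98 \right)} - l{\left(S \right)} = 98 - 6 \sqrt{2}$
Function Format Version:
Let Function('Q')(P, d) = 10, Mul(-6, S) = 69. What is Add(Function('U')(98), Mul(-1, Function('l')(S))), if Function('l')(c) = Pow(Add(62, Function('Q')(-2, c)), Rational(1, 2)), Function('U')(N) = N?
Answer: Add(98, Mul(-6, Pow(2, Rational(1, 2)))) ≈ 89.515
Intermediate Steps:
S = Rational(-23, 2) (S = Mul(Rational(-1, 6), 69) = Rational(-23, 2) ≈ -11.500)
Function('l')(c) = Mul(6, Pow(2, Rational(1, 2))) (Function('l')(c) = Pow(Add(62, 10), Rational(1, 2)) = Pow(72, Rational(1, 2)) = Mul(6, Pow(2, Rational(1, 2))))
Add(Function('U')(98), Mul(-1, Function('l')(S))) = Add(98, Mul(-1, Mul(6, Pow(2, Rational(1, 2))))) = Add(98, Mul(-6, Pow(2, Rational(1, 2))))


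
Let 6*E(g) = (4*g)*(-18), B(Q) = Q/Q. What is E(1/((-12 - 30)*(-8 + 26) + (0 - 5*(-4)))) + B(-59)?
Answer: 187/184 ≈ 1.0163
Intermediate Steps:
B(Q) = 1
E(g) = -12*g (E(g) = ((4*g)*(-18))/6 = (-72*g)/6 = -12*g)
E(1/((-12 - 30)*(-8 + 26) + (0 - 5*(-4)))) + B(-59) = -12/((-12 - 30)*(-8 + 26) + (0 - 5*(-4))) + 1 = -12/(-42*18 + (0 + 20)) + 1 = -12/(-756 + 20) + 1 = -12/(-736) + 1 = -12*(-1/736) + 1 = 3/184 + 1 = 187/184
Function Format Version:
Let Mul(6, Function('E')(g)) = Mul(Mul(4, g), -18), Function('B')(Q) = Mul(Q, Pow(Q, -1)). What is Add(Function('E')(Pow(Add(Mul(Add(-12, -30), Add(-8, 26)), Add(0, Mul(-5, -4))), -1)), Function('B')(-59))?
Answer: Rational(187, 184) ≈ 1.0163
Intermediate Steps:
Function('B')(Q) = 1
Function('E')(g) = Mul(-12, g) (Function('E')(g) = Mul(Rational(1, 6), Mul(Mul(4, g), -18)) = Mul(Rational(1, 6), Mul(-72, g)) = Mul(-12, g))
Add(Function('E')(Pow(Add(Mul(Add(-12, -30), Add(-8, 26)), Add(0, Mul(-5, -4))), -1)), Function('B')(-59)) = Add(Mul(-12, Pow(Add(Mul(Add(-12, -30), Add(-8, 26)), Add(0, Mul(-5, -4))), -1)), 1) = Add(Mul(-12, Pow(Add(Mul(-42, 18), Add(0, 20)), -1)), 1) = Add(Mul(-12, Pow(Add(-756, 20), -1)), 1) = Add(Mul(-12, Pow(-736, -1)), 1) = Add(Mul(-12, Rational(-1, 736)), 1) = Add(Rational(3, 184), 1) = Rational(187, 184)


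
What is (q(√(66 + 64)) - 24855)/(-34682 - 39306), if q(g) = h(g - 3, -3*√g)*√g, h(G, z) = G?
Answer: 24855/73988 + 130^(¼)*(3 - √130)/73988 ≈ 0.33555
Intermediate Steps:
q(g) = √g*(-3 + g) (q(g) = (g - 3)*√g = (-3 + g)*√g = √g*(-3 + g))
(q(√(66 + 64)) - 24855)/(-34682 - 39306) = (√(√(66 + 64))*(-3 + √(66 + 64)) - 24855)/(-34682 - 39306) = (√(√130)*(-3 + √130) - 24855)/(-73988) = (130^(¼)*(-3 + √130) - 24855)*(-1/73988) = (-24855 + 130^(¼)*(-3 + √130))*(-1/73988) = 24855/73988 - 130^(¼)*(-3 + √130)/73988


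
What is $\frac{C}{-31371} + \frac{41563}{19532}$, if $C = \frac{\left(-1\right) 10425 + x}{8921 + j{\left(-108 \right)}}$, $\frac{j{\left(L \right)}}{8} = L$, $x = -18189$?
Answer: $\frac{3501954208803}{1645611021068} \approx 2.1281$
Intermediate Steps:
$j{\left(L \right)} = 8 L$
$C = - \frac{28614}{8057}$ ($C = \frac{\left(-1\right) 10425 - 18189}{8921 + 8 \left(-108\right)} = \frac{-10425 - 18189}{8921 - 864} = - \frac{28614}{8057} \approx -3.5514$)
$\frac{C}{-31371} + \frac{41563}{19532} = - \frac{28614}{8057 \left(-31371\right)} + \frac{41563}{19532} = \left(- \frac{28614}{8057}\right) \left(- \frac{1}{31371}\right) + 41563 \cdot \frac{1}{19532} = \frac{9538}{84252049} + \frac{41563}{19532} = \frac{3501954208803}{1645611021068}$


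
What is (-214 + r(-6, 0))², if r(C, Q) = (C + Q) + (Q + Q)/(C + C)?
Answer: 48400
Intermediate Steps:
r(C, Q) = C + Q + Q/C (r(C, Q) = (C + Q) + (2*Q)/((2*C)) = (C + Q) + (2*Q)*(1/(2*C)) = (C + Q) + Q/C = C + Q + Q/C)
(-214 + r(-6, 0))² = (-214 + (-6 + 0 + 0/(-6)))² = (-214 + (-6 + 0 + 0*(-⅙)))² = (-214 + (-6 + 0 + 0))² = (-214 - 6)² = (-220)² = 48400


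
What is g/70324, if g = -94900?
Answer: -23725/17581 ≈ -1.3495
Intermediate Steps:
g/70324 = -94900/70324 = -94900*1/70324 = -23725/17581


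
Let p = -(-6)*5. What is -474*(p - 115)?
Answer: 40290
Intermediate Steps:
p = 30 (p = -6*(-1)*5 = 6*5 = 30)
-474*(p - 115) = -474*(30 - 115) = -474*(-85) = 40290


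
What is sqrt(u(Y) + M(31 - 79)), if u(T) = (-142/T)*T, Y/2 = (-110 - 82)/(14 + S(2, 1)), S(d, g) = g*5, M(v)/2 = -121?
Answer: 8*I*sqrt(6) ≈ 19.596*I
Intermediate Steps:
M(v) = -242 (M(v) = 2*(-121) = -242)
S(d, g) = 5*g
Y = -384/19 (Y = 2*((-110 - 82)/(14 + 5*1)) = 2*(-192/(14 + 5)) = 2*(-192/19) = -384/19 ≈ -20.211)
u(T) = -142
sqrt(u(Y) + M(31 - 79)) = sqrt(-142 - 242) = sqrt(-384) = 8*I*sqrt(6)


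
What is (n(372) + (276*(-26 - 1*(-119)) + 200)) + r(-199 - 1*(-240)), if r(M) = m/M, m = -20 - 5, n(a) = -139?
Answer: 1054864/41 ≈ 25728.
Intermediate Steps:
m = -25
r(M) = -25/M
(n(372) + (276*(-26 - 1*(-119)) + 200)) + r(-199 - 1*(-240)) = (-139 + (276*(-26 - 1*(-119)) + 200)) - 25/(-199 - 1*(-240)) = (-139 + (276*(-26 + 119) + 200)) - 25/(-199 + 240) = (-139 + (276*93 + 200)) - 25/41 = (-139 + (25668 + 200)) - 25*1/41 = (-139 + 25868) - 25/41 = 25729 - 25/41 = 1054864/41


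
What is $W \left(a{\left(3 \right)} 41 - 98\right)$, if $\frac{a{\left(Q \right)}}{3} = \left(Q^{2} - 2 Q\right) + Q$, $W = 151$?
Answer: $96640$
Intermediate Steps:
$a{\left(Q \right)} = - 3 Q + 3 Q^{2}$ ($a{\left(Q \right)} = 3 \left(\left(Q^{2} - 2 Q\right) + Q\right) = 3 \left(Q^{2} - Q\right) = - 3 Q + 3 Q^{2}$)
$W \left(a{\left(3 \right)} 41 - 98\right) = 151 \left(3 \cdot 3 \left(-1 + 3\right) 41 - 98\right) = 151 \left(3 \cdot 3 \cdot 2 \cdot 41 - 98\right) = 151 \left(18 \cdot 41 - 98\right) = 151 \left(738 - 98\right) = 151 \cdot 640 = 96640$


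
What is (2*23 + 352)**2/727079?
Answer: 158404/727079 ≈ 0.21786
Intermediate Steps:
(2*23 + 352)**2/727079 = (46 + 352)**2*(1/727079) = 398**2*(1/727079) = 158404*(1/727079) = 158404/727079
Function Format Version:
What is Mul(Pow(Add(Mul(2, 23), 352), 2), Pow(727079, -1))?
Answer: Rational(158404, 727079) ≈ 0.21786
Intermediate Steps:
Mul(Pow(Add(Mul(2, 23), 352), 2), Pow(727079, -1)) = Mul(Pow(Add(46, 352), 2), Rational(1, 727079)) = Mul(Pow(398, 2), Rational(1, 727079)) = Mul(158404, Rational(1, 727079)) = Rational(158404, 727079)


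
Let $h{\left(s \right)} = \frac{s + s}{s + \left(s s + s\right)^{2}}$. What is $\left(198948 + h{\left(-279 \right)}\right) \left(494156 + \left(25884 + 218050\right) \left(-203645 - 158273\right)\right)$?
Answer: $- \frac{378715815754803720725168}{21562235} \approx -1.7564 \cdot 10^{16}$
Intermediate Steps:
$h{\left(s \right)} = \frac{2 s}{s + \left(s + s^{2}\right)^{2}}$ ($h{\left(s \right)} = \frac{2 s}{s + \left(s^{2} + s\right)^{2}} = \frac{2 s}{s + \left(s + s^{2}\right)^{2}}$)
$\left(198948 + h{\left(-279 \right)}\right) \left(494156 + \left(25884 + 218050\right) \left(-203645 - 158273\right)\right) = \left(198948 + \frac{2}{1 - 279 \left(1 - 279\right)^{2}}\right) \left(494156 + \left(25884 + 218050\right) \left(-203645 - 158273\right)\right) = \left(198948 + \frac{2}{1 - 279 \left(-278\right)^{2}}\right) \left(494156 + 243934 \left(-361918\right)\right) = \left(198948 + \frac{2}{1 - 21562236}\right) \left(494156 - 88284105412\right) = \left(198948 + \frac{2}{1 - 21562236}\right) \left(-88283611256\right) = \left(198948 + \frac{2}{-21562235}\right) \left(-88283611256\right) = \left(198948 + 2 \left(- \frac{1}{21562235}\right)\right) \left(-88283611256\right) = \left(198948 - \frac{2}{21562235}\right) \left(-88283611256\right) = \frac{4289763528778}{21562235} \left(-88283611256\right) = - \frac{378715815754803720725168}{21562235}$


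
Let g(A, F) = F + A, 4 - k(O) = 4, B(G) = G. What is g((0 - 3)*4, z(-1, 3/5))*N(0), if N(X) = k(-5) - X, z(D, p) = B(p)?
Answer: 0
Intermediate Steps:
k(O) = 0 (k(O) = 4 - 1*4 = 4 - 4 = 0)
z(D, p) = p
g(A, F) = A + F
N(X) = -X (N(X) = 0 - X = -X)
g((0 - 3)*4, z(-1, 3/5))*N(0) = ((0 - 3)*4 + 3/5)*(-1*0) = (-3*4 + 3*(⅕))*0 = (-12 + ⅗)*0 = -57/5*0 = 0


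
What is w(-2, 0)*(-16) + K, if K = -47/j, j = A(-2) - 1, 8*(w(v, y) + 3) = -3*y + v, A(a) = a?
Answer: 203/3 ≈ 67.667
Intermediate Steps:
w(v, y) = -3 - 3*y/8 + v/8 (w(v, y) = -3 + (-3*y + v)/8 = -3 + (v - 3*y)/8 = -3 + (-3*y/8 + v/8) = -3 - 3*y/8 + v/8)
j = -3 (j = -2 - 1 = -3)
K = 47/3 (K = -47/(-3) = -47*(-⅓) = 47/3 ≈ 15.667)
w(-2, 0)*(-16) + K = (-3 - 3/8*0 + (⅛)*(-2))*(-16) + 47/3 = (-3 + 0 - ¼)*(-16) + 47/3 = -13/4*(-16) + 47/3 = 52 + 47/3 = 203/3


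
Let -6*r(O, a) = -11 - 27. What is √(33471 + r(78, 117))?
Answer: 4*√18831/3 ≈ 182.97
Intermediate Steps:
r(O, a) = 19/3 (r(O, a) = -(-11 - 27)/6 = -⅙*(-38) = 19/3)
√(33471 + r(78, 117)) = √(33471 + 19/3) = √(100432/3) = 4*√18831/3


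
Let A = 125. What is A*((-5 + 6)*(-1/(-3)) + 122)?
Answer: 45875/3 ≈ 15292.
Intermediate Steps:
A*((-5 + 6)*(-1/(-3)) + 122) = 125*((-5 + 6)*(-1/(-3)) + 122) = 125*(1*(-1*(-⅓)) + 122) = 125*(1*(⅓) + 122) = 125*(⅓ + 122) = 125*(367/3) = 45875/3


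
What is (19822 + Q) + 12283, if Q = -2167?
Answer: 29938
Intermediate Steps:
(19822 + Q) + 12283 = (19822 - 2167) + 12283 = 17655 + 12283 = 29938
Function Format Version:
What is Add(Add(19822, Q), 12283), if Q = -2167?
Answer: 29938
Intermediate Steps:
Add(Add(19822, Q), 12283) = Add(Add(19822, -2167), 12283) = Add(17655, 12283) = 29938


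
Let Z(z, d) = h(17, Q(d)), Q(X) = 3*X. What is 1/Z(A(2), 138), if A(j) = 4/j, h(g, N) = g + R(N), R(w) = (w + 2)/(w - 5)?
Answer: 409/7369 ≈ 0.055503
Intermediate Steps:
R(w) = (2 + w)/(-5 + w)
h(g, N) = g + (2 + N)/(-5 + N)
Z(z, d) = (-83 + 54*d)/(-5 + 3*d) (Z(z, d) = (2 + 3*d + 17*(-5 + 3*d))/(-5 + 3*d) = (2 + 3*d + (-85 + 51*d))/(-5 + 3*d) = (-83 + 54*d)/(-5 + 3*d))
1/Z(A(2), 138) = 1/((-83 + 54*138)/(-5 + 3*138)) = 1/((-83 + 7452)/(-5 + 414)) = 1/(7369/409) = 409/7369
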